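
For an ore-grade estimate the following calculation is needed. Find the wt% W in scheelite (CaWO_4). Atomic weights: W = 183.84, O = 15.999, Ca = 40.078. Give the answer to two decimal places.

M(CaWO_4) = 287.914 g/mol.
W contributes 1 × 183.84 = 183.840 g per mole.
183.840/287.914 = 0.6385 → 63.85%.

63.85 wt%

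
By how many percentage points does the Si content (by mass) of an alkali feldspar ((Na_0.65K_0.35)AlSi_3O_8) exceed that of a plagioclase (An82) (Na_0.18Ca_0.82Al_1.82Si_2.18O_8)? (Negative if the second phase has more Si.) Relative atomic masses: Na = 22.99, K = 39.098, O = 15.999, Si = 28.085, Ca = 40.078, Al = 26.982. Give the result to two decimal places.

Si in (Na_0.65K_0.35)AlSi_3O_8: molar mass 267.857 g/mol; 3×28.085 = 84.255 g → 31.46 wt%.
Si in Na_0.18Ca_0.82Al_1.82Si_2.18O_8: molar mass 275.327 g/mol; 2.18×28.085 = 61.225 g → 22.24 wt%.
Difference = 31.46 − 22.24 = 9.22 percentage points.

9.22 percentage points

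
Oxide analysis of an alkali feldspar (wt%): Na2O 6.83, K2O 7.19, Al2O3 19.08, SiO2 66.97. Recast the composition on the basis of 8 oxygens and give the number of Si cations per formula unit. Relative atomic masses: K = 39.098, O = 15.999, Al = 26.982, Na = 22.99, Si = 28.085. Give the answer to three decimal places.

6.83 wt% Na2O ÷ 61.979 g/mol = 0.11020 mol, giving 0.22040 Na and 0.11020 O.
7.19 wt% K2O ÷ 94.195 g/mol = 0.07633 mol, giving 0.15266 K and 0.07633 O.
19.08 wt% Al2O3 ÷ 101.961 g/mol = 0.18713 mol, giving 0.37426 Al and 0.56139 O.
66.97 wt% SiO2 ÷ 60.083 g/mol = 1.11462 mol, giving 1.11462 Si and 2.22924 O.
Oxygen sums to 2.97716; scaling by 8/2.97716 = 2.68712 puts the formula on 8 O.
Si: 1.11462 × 2.68712 = 2.995 atoms per formula unit.

2.995 Si apfu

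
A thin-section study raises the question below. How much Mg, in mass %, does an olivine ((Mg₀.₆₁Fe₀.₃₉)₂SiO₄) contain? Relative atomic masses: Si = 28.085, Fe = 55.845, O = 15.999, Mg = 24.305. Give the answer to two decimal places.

Molar mass of (Mg₀.₆₁Fe₀.₃₉)₂SiO₄: 1.22×24.305 + 0.78×55.845 + 1×28.085 + 4×15.999 = 165.292 g/mol.
Mass of Mg per formula unit: 1.22 × 24.305 = 29.652 g.
Weight fraction Mg = 29.652 / 165.292 = 0.1794.

17.94 mass %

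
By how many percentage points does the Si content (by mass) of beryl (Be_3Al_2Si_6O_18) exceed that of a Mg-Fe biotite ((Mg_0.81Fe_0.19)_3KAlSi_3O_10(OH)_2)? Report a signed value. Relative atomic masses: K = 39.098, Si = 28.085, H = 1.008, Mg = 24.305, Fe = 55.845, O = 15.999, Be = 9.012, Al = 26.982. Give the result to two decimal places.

Si in Be_3Al_2Si_6O_18: molar mass 537.492 g/mol; 6×28.085 = 168.510 g → 31.35 wt%.
Si in (Mg_0.81Fe_0.19)_3KAlSi_3O_10(OH)_2: molar mass 435.232 g/mol; 3×28.085 = 84.255 g → 19.36 wt%.
Difference = 31.35 − 19.36 = 11.99 percentage points.

11.99 percentage points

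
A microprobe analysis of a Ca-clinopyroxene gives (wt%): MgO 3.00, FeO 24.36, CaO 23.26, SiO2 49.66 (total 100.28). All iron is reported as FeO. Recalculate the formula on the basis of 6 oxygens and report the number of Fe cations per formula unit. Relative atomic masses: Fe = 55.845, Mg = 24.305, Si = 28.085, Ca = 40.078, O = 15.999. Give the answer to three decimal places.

0.820 Fe apfu

MgO: 3.00/40.304 = 0.07443 mol → 0.07443 mol Mg, 0.07443 mol O.
FeO: 24.36/71.844 = 0.33907 mol → 0.33907 mol Fe, 0.33907 mol O.
CaO: 23.26/56.077 = 0.41479 mol → 0.41479 mol Ca, 0.41479 mol O.
SiO2: 49.66/60.083 = 0.82652 mol → 0.82652 mol Si, 1.65304 mol O.
Total oxygen = 2.48133 mol. Normalization factor = 6/2.48133 = 2.41806.
Fe per 6 O = 0.33907 × 2.41806 = 0.820.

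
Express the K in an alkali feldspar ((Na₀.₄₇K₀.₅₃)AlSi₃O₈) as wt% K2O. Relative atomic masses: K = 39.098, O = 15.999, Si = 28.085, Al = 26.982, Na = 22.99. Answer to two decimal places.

9.22 wt%

Molar mass of (Na₀.₄₇K₀.₅₃)AlSi₃O₈ = 0.47×22.99 + 0.53×39.098 + 1×26.982 + 3×28.085 + 8×15.999 = 270.756 g/mol.
Each formula unit contains 0.53 K, equivalent to 0.53/2 = 0.2650 mol K2O.
M(K2O) = 2×39.098 + 1×15.999 = 94.195 g/mol.
Mass of K2O per formula unit = 0.2650 × 94.195 = 24.962 g.
K2O wt% = 24.962 / 270.756 × 100 = 9.22%.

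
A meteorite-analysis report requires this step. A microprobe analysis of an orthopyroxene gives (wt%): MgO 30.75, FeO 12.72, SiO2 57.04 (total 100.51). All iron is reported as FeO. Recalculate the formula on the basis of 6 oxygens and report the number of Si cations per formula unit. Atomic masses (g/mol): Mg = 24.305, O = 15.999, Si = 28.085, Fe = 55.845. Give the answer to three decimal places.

30.75 wt% MgO ÷ 40.304 g/mol = 0.76295 mol, giving 0.76295 Mg and 0.76295 O.
12.72 wt% FeO ÷ 71.844 g/mol = 0.17705 mol, giving 0.17705 Fe and 0.17705 O.
57.04 wt% SiO2 ÷ 60.083 g/mol = 0.94935 mol, giving 0.94935 Si and 1.89870 O.
Oxygen sums to 2.83870; scaling by 6/2.83870 = 2.11364 puts the formula on 6 O.
Si: 0.94935 × 2.11364 = 2.007 atoms per formula unit.

2.007 Si apfu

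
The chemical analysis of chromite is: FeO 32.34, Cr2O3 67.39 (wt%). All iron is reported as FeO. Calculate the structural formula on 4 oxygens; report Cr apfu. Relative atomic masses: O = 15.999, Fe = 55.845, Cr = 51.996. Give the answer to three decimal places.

FeO (M=71.844): mol = 0.45014; Fe = 0.45014, O = 0.45014.
Cr2O3 (M=151.989): mol = 0.44339; Cr = 0.88678, O = 1.33017.
ΣO = 1.78031; factor = 4/ΣO = 2.24680.
Cr apfu = 0.88678 × 2.24680 = 1.992.

1.992 Cr apfu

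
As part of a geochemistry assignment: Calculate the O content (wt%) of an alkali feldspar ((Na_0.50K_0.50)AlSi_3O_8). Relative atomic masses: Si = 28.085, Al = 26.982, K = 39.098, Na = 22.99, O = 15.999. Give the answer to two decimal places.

47.36 wt%

Molar mass of (Na_0.50K_0.50)AlSi_3O_8: 0.50*22.99 + 0.50*39.098 + 1*26.982 + 3*28.085 + 8*15.999 = 270.273 g/mol.
Mass of O per formula unit: 8 × 15.999 = 127.992 g.
Weight fraction O = 127.992 / 270.273 = 0.4736.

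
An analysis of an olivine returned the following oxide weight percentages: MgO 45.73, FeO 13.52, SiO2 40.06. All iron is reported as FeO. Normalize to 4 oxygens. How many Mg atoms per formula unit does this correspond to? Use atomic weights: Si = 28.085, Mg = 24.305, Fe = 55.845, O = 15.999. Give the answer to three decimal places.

1.709 Mg apfu

MgO (M=40.304): mol = 1.13463; Mg = 1.13463, O = 1.13463.
FeO (M=71.844): mol = 0.18819; Fe = 0.18819, O = 0.18819.
SiO2 (M=60.083): mol = 0.66674; Si = 0.66674, O = 1.33348.
ΣO = 2.65630; factor = 4/ΣO = 1.50585.
Mg apfu = 1.13463 × 1.50585 = 1.709.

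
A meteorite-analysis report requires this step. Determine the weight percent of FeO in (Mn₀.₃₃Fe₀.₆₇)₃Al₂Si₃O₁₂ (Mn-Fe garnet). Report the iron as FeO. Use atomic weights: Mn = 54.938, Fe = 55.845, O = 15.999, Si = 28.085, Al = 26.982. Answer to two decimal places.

29.06 wt%

Formula mass = 496.844 g/mol.
2.01 Fe → 2.0100 mol FeO per formula unit; M(FeO) = 71.844, so FeO mass = 144.406 g.
144.406/496.844 × 100 = 29.06 wt%.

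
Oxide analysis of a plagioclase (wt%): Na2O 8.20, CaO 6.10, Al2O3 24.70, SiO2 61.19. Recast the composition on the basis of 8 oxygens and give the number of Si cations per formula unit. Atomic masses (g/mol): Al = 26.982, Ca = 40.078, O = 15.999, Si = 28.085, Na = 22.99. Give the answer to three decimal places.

2.712 Si apfu

Na2O (M=61.979): mol = 0.13230; Na = 0.26460, O = 0.13230.
CaO (M=56.077): mol = 0.10878; Ca = 0.10878, O = 0.10878.
Al2O3 (M=101.961): mol = 0.24225; Al = 0.48450, O = 0.72675.
SiO2 (M=60.083): mol = 1.01842; Si = 1.01842, O = 2.03684.
ΣO = 3.00467; factor = 8/ΣO = 2.66252.
Si apfu = 1.01842 × 2.66252 = 2.712.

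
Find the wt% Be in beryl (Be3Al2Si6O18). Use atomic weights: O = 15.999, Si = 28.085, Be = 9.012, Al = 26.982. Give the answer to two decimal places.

M(Be3Al2Si6O18) = 537.492 g/mol.
Be contributes 3 × 9.012 = 27.036 g per mole.
27.036/537.492 = 0.0503 → 5.03%.

5.03 weight percent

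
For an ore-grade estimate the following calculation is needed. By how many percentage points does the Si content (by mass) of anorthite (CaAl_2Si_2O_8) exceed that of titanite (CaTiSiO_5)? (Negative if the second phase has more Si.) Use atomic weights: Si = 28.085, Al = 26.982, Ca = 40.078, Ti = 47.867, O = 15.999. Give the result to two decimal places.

Si in CaAl_2Si_2O_8: molar mass 278.204 g/mol; 2×28.085 = 56.170 g → 20.19 wt%.
Si in CaTiSiO_5: molar mass 196.025 g/mol; 1×28.085 = 28.085 g → 14.33 wt%.
Difference = 20.19 − 14.33 = 5.86 percentage points.

5.86 percentage points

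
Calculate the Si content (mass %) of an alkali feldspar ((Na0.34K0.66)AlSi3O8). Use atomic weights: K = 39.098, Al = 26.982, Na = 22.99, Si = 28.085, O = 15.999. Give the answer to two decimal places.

Formula mass = 0.34*22.99 + 0.66*39.098 + 1*26.982 + 3*28.085 + 8*15.999 = 272.850 g/mol, of which 84.255 g is Si.
So Si makes up 84.255/272.850 = 0.3088 of the mass, i.e. 30.88%.

30.88 mass %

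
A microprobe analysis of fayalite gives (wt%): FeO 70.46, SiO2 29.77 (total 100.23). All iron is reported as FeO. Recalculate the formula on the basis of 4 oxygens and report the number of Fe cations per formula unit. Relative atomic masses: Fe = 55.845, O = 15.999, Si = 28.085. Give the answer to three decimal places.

1.990 Fe apfu

FeO: 70.46/71.844 = 0.98074 mol → 0.98074 mol Fe, 0.98074 mol O.
SiO2: 29.77/60.083 = 0.49548 mol → 0.49548 mol Si, 0.99096 mol O.
Total oxygen = 1.97170 mol. Normalization factor = 4/1.97170 = 2.02871.
Fe per 4 O = 0.98074 × 2.02871 = 1.990.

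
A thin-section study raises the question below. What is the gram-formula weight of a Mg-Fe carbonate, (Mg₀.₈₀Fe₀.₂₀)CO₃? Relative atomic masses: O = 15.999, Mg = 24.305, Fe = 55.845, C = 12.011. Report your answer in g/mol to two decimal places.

M = 0.80×24.305 + 0.20×55.845 + 1×12.011 + 3×15.999

90.62 g/mol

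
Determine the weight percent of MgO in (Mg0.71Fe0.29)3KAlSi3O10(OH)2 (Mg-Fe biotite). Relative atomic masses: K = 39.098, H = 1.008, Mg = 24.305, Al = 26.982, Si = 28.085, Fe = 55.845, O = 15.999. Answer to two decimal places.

M((Mg0.71Fe0.29)3KAlSi3O10(OH)2) = 444.694 g/mol; M(MgO) = 40.304 g/mol.
Moles MgO per formula unit = 2.13 Mg ÷ 1 = 2.1300.
MgO fraction = (2.1300 × 40.304) / 444.694 = 85.848/444.694 = 0.1930.

19.30 wt%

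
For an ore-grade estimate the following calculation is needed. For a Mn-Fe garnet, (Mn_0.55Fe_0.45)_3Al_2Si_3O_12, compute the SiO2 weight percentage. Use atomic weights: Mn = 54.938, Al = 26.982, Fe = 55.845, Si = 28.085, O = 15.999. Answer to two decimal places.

Molar mass of (Mn_0.55Fe_0.45)_3Al_2Si_3O_12 = 1.65*54.938 + 1.35*55.845 + 2*26.982 + 3*28.085 + 12*15.999 = 496.245 g/mol.
Each formula unit contains 3 Si, equivalent to 3/1 = 3.0000 mol SiO2.
M(SiO2) = 1×28.085 + 2×15.999 = 60.083 g/mol.
Mass of SiO2 per formula unit = 3.0000 × 60.083 = 180.249 g.
SiO2 wt% = 180.249 / 496.245 × 100 = 36.32%.

36.32 wt%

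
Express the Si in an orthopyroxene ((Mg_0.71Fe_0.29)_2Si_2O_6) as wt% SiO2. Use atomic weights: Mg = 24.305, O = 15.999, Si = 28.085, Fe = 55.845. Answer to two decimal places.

M((Mg_0.71Fe_0.29)_2Si_2O_6) = 219.067 g/mol; M(SiO2) = 60.083 g/mol.
Moles SiO2 per formula unit = 2 Si ÷ 1 = 2.0000.
SiO2 fraction = (2.0000 × 60.083) / 219.067 = 120.166/219.067 = 0.5485.

54.85 wt%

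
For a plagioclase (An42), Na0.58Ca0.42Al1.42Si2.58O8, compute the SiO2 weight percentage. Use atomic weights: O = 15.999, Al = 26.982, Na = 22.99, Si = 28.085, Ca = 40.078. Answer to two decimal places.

Formula mass = 268.933 g/mol.
2.58 Si → 2.5800 mol SiO2 per formula unit; M(SiO2) = 60.083, so SiO2 mass = 155.014 g.
155.014/268.933 × 100 = 57.64 wt%.

57.64 wt%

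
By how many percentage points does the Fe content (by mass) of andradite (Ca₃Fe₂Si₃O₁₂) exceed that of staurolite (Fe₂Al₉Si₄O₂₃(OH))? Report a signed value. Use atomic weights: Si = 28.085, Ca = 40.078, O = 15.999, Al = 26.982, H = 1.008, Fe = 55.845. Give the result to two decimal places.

M(Ca₃Fe₂Si₃O₁₂) = 508.167 g/mol, so wt% Fe = 111.690/508.167 × 100 = 21.98%.
M(Fe₂Al₉Si₄O₂₃(OH)) = 851.852 g/mol, so wt% Fe = 111.690/851.852 × 100 = 13.11%.
21.98 − 13.11 = 8.87 pp.

8.87 percentage points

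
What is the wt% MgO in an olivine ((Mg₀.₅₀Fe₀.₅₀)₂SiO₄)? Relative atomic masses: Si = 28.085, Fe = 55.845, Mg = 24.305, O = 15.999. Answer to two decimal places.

23.40 wt%

M((Mg₀.₅₀Fe₀.₅₀)₂SiO₄) = 172.231 g/mol; M(MgO) = 40.304 g/mol.
Moles MgO per formula unit = 1 Mg ÷ 1 = 1.0000.
MgO fraction = (1.0000 × 40.304) / 172.231 = 40.304/172.231 = 0.2340.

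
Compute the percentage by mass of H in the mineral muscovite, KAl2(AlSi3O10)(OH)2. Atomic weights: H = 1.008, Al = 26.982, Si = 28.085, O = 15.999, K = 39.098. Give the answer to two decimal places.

0.51 wt%

M(KAl2(AlSi3O10)(OH)2) = 398.303 g/mol.
H contributes 2 × 1.008 = 2.016 g per mole.
2.016/398.303 = 0.0051 → 0.51%.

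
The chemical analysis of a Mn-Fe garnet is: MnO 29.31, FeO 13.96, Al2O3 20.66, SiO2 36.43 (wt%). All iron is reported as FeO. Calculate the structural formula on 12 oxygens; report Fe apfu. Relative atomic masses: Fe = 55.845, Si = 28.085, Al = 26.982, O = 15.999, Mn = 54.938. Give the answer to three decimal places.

0.960 Fe apfu

29.31 wt% MnO ÷ 70.937 g/mol = 0.41318 mol, giving 0.41318 Mn and 0.41318 O.
13.96 wt% FeO ÷ 71.844 g/mol = 0.19431 mol, giving 0.19431 Fe and 0.19431 O.
20.66 wt% Al2O3 ÷ 101.961 g/mol = 0.20263 mol, giving 0.40526 Al and 0.60789 O.
36.43 wt% SiO2 ÷ 60.083 g/mol = 0.60633 mol, giving 0.60633 Si and 1.21266 O.
Oxygen sums to 2.42804; scaling by 12/2.42804 = 4.94226 puts the formula on 12 O.
Fe: 0.19431 × 4.94226 = 0.960 atoms per formula unit.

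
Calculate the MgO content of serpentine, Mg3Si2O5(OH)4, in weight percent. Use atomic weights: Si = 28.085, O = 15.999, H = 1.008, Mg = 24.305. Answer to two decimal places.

Molar mass of Mg3Si2O5(OH)4 = 3*24.305 + 2*28.085 + 9*15.999 + 4*1.008 = 277.108 g/mol.
Each formula unit contains 3 Mg, equivalent to 3/1 = 3.0000 mol MgO.
M(MgO) = 1×24.305 + 1×15.999 = 40.304 g/mol.
Mass of MgO per formula unit = 3.0000 × 40.304 = 120.912 g.
MgO wt% = 120.912 / 277.108 × 100 = 43.63%.

43.63 wt%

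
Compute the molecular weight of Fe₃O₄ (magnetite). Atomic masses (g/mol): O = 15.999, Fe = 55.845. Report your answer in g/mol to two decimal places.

Fe: 3 × 55.845 = 167.5350
O: 4 × 15.999 = 63.9960
Summing the contributions gives the formula mass.

231.53 g/mol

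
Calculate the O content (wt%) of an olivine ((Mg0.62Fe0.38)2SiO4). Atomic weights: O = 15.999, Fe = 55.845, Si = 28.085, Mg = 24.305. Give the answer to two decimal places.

M((Mg0.62Fe0.38)2SiO4) = 164.661 g/mol.
O contributes 4 × 15.999 = 63.996 g per mole.
63.996/164.661 = 0.3887 → 38.87%.

38.87 wt%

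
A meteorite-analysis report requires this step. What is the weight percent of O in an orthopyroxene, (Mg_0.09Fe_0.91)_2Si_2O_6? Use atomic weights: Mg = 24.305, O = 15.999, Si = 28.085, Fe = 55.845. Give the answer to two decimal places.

37.18 mass %

Formula mass = 0.18·24.305 + 1.82·55.845 + 2·28.085 + 6·15.999 = 258.177 g/mol, of which 95.994 g is O.
So O makes up 95.994/258.177 = 0.3718 of the mass, i.e. 37.18%.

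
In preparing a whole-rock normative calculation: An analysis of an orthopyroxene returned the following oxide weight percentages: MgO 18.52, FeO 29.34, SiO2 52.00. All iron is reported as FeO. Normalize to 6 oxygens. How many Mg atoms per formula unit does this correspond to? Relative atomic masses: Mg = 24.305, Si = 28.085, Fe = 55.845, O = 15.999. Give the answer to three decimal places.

1.061 Mg apfu

MgO (M=40.304): mol = 0.45951; Mg = 0.45951, O = 0.45951.
FeO (M=71.844): mol = 0.40838; Fe = 0.40838, O = 0.40838.
SiO2 (M=60.083): mol = 0.86547; Si = 0.86547, O = 1.73094.
ΣO = 2.59883; factor = 6/ΣO = 2.30873.
Mg apfu = 0.45951 × 2.30873 = 1.061.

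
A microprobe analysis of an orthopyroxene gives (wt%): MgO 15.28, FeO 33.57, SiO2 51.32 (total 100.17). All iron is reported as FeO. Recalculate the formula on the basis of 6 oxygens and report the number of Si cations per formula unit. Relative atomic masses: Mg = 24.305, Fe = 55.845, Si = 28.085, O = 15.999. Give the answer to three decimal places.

2.006 Si apfu

MgO: 15.28/40.304 = 0.37912 mol → 0.37912 mol Mg, 0.37912 mol O.
FeO: 33.57/71.844 = 0.46726 mol → 0.46726 mol Fe, 0.46726 mol O.
SiO2: 51.32/60.083 = 0.85415 mol → 0.85415 mol Si, 1.70830 mol O.
Total oxygen = 2.55468 mol. Normalization factor = 6/2.55468 = 2.34863.
Si per 6 O = 0.85415 × 2.34863 = 2.006.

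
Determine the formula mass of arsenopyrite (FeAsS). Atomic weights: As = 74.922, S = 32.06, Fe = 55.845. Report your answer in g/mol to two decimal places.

162.83 g/mol

Fe: 1 × 55.845 = 55.8450
As: 1 × 74.922 = 74.9220
S: 1 × 32.06 = 32.0600
Summing the contributions gives the formula mass.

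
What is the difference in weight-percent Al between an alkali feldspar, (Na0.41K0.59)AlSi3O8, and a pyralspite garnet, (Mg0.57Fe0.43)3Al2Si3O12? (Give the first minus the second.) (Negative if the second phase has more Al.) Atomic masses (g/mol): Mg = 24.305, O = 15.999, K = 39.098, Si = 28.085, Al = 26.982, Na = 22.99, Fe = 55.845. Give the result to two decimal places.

-2.23 percentage points

Al in (Na0.41K0.59)AlSi3O8: molar mass 271.723 g/mol; 1×26.982 = 26.982 g → 9.93 wt%.
Al in (Mg0.57Fe0.43)3Al2Si3O12: molar mass 443.809 g/mol; 2×26.982 = 53.964 g → 12.16 wt%.
Difference = 9.93 − 12.16 = -2.23 percentage points.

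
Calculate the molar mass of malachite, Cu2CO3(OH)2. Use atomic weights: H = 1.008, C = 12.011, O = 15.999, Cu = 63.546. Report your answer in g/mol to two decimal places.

221.11 g/mol

The formula mass is the sum 2·63.546 + 1·12.011 + 5·15.999 + 2·1.008.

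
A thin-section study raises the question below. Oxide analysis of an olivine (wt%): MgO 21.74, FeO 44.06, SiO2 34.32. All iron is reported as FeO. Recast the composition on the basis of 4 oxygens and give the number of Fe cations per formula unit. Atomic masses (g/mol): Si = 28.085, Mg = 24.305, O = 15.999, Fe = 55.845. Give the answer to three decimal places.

1.069 Fe apfu

MgO (M=40.304): mol = 0.53940; Mg = 0.53940, O = 0.53940.
FeO (M=71.844): mol = 0.61327; Fe = 0.61327, O = 0.61327.
SiO2 (M=60.083): mol = 0.57121; Si = 0.57121, O = 1.14242.
ΣO = 2.29509; factor = 4/ΣO = 1.74285.
Fe apfu = 0.61327 × 1.74285 = 1.069.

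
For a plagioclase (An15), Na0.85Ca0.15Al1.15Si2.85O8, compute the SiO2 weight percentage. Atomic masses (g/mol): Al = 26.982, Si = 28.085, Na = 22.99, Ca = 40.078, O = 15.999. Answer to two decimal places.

Formula mass = 264.617 g/mol.
2.85 Si → 2.8500 mol SiO2 per formula unit; M(SiO2) = 60.083, so SiO2 mass = 171.237 g.
171.237/264.617 × 100 = 64.71 wt%.

64.71 wt%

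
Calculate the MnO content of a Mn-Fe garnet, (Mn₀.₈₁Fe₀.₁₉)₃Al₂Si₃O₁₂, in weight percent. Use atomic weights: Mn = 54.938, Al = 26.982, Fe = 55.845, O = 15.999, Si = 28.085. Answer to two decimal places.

Molar mass of (Mn₀.₈₁Fe₀.₁₉)₃Al₂Si₃O₁₂ = 2.43*54.938 + 0.57*55.845 + 2*26.982 + 3*28.085 + 12*15.999 = 495.538 g/mol.
Each formula unit contains 2.43 Mn, equivalent to 2.43/1 = 2.4300 mol MnO.
M(MnO) = 1×54.938 + 1×15.999 = 70.937 g/mol.
Mass of MnO per formula unit = 2.4300 × 70.937 = 172.377 g.
MnO wt% = 172.377 / 495.538 × 100 = 34.79%.

34.79 wt%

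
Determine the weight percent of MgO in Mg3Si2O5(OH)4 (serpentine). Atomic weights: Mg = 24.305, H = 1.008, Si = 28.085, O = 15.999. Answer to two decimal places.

43.63 wt%

Formula mass = 277.108 g/mol.
3 Mg → 3.0000 mol MgO per formula unit; M(MgO) = 40.304, so MgO mass = 120.912 g.
120.912/277.108 × 100 = 43.63 wt%.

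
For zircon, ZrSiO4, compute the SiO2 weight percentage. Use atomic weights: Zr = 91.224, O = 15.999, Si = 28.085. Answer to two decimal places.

32.78 wt%

Molar mass of ZrSiO4 = 1·91.224 + 1·28.085 + 4·15.999 = 183.305 g/mol.
Each formula unit contains 1 Si, equivalent to 1/1 = 1.0000 mol SiO2.
M(SiO2) = 1×28.085 + 2×15.999 = 60.083 g/mol.
Mass of SiO2 per formula unit = 1.0000 × 60.083 = 60.083 g.
SiO2 wt% = 60.083 / 183.305 × 100 = 32.78%.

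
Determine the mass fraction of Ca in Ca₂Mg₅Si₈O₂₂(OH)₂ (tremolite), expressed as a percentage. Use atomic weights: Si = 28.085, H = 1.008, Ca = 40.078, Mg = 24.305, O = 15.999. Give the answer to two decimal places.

Molar mass of Ca₂Mg₅Si₈O₂₂(OH)₂: 2×40.078 + 5×24.305 + 8×28.085 + 24×15.999 + 2×1.008 = 812.353 g/mol.
Mass of Ca per formula unit: 2 × 40.078 = 80.156 g.
Weight fraction Ca = 80.156 / 812.353 = 0.0987.

9.87 weight percent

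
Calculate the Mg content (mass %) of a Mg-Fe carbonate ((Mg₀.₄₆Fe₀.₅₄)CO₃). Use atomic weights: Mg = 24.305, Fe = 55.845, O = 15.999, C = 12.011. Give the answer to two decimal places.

11.03 mass %

Molar mass of (Mg₀.₄₆Fe₀.₅₄)CO₃: 0.46·24.305 + 0.54·55.845 + 1·12.011 + 3·15.999 = 101.345 g/mol.
Mass of Mg per formula unit: 0.46 × 24.305 = 11.180 g.
Weight fraction Mg = 11.180 / 101.345 = 0.1103.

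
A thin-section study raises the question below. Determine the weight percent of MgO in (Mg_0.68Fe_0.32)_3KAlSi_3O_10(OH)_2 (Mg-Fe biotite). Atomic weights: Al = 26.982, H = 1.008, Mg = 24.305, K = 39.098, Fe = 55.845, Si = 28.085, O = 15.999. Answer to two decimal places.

Molar mass of (Mg_0.68Fe_0.32)_3KAlSi_3O_10(OH)_2 = 2.04·24.305 + 0.96·55.845 + 1·39.098 + 1·26.982 + 3·28.085 + 12·15.999 + 2·1.008 = 447.532 g/mol.
Each formula unit contains 2.04 Mg, equivalent to 2.04/1 = 2.0400 mol MgO.
M(MgO) = 1×24.305 + 1×15.999 = 40.304 g/mol.
Mass of MgO per formula unit = 2.0400 × 40.304 = 82.220 g.
MgO wt% = 82.220 / 447.532 × 100 = 18.37%.

18.37 wt%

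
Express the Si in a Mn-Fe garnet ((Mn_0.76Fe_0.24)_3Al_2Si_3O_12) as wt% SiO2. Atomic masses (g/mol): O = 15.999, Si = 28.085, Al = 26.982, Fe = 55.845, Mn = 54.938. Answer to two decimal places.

36.36 wt%

M((Mn_0.76Fe_0.24)_3Al_2Si_3O_12) = 495.674 g/mol; M(SiO2) = 60.083 g/mol.
Moles SiO2 per formula unit = 3 Si ÷ 1 = 3.0000.
SiO2 fraction = (3.0000 × 60.083) / 495.674 = 180.249/495.674 = 0.3636.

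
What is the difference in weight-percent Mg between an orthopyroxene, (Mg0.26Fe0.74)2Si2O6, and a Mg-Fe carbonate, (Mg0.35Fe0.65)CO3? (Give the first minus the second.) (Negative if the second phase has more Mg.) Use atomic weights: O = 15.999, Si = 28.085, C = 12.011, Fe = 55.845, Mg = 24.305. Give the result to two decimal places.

-3.01 percentage points

M((Mg0.26Fe0.74)2Si2O6) = 247.453 g/mol, so wt% Mg = 12.639/247.453 × 100 = 5.11%.
M((Mg0.35Fe0.65)CO3) = 104.814 g/mol, so wt% Mg = 8.507/104.814 × 100 = 8.12%.
5.11 − 8.12 = -3.01 pp.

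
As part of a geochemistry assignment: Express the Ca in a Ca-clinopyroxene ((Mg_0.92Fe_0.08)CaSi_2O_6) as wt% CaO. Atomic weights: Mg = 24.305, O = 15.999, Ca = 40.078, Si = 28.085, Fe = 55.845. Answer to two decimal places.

25.60 wt%

Formula mass = 219.070 g/mol.
1 Ca → 1.0000 mol CaO per formula unit; M(CaO) = 56.077, so CaO mass = 56.077 g.
56.077/219.070 × 100 = 25.60 wt%.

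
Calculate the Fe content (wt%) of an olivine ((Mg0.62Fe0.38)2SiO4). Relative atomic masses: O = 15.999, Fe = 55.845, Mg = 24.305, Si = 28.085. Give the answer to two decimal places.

M((Mg0.62Fe0.38)2SiO4) = 164.661 g/mol.
Fe contributes 0.76 × 55.845 = 42.442 g per mole.
42.442/164.661 = 0.2578 → 25.78%.

25.78 wt%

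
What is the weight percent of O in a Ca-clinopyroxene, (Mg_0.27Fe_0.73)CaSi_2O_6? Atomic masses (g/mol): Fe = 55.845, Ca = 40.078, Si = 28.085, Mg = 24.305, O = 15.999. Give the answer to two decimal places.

40.07 mass %

Formula mass = 0.27·24.305 + 0.73·55.845 + 1·40.078 + 2·28.085 + 6·15.999 = 239.571 g/mol, of which 95.994 g is O.
So O makes up 95.994/239.571 = 0.4007 of the mass, i.e. 40.07%.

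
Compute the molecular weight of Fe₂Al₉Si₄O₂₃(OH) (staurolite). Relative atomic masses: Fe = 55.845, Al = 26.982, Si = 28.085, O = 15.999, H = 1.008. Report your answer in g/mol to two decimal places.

Fe: 2 × 55.845 = 111.6900
Al: 9 × 26.982 = 242.8380
Si: 4 × 28.085 = 112.3400
O: 24 × 15.999 = 383.9760
H: 1 × 1.008 = 1.0080
Summing the contributions gives the formula mass.

851.85 g/mol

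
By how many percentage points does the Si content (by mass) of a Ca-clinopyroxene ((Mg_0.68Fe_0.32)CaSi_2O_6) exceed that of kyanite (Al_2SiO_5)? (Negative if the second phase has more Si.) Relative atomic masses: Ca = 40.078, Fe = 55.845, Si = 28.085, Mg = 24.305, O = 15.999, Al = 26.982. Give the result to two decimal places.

7.45 percentage points

First mineral: 56.170 g Si in 226.640 g formula = 24.78 wt% Si.
Second mineral: 28.085 g Si in 162.044 g formula = 17.33 wt% Si.
24.78% − 17.33% gives a difference of 7.45 percentage points.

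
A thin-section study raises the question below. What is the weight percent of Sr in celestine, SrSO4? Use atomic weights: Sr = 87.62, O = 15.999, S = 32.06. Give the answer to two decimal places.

Molar mass of SrSO4: 1*87.62 + 1*32.06 + 4*15.999 = 183.676 g/mol.
Mass of Sr per formula unit: 1 × 87.62 = 87.620 g.
Weight fraction Sr = 87.620 / 183.676 = 0.4770.

47.70 wt%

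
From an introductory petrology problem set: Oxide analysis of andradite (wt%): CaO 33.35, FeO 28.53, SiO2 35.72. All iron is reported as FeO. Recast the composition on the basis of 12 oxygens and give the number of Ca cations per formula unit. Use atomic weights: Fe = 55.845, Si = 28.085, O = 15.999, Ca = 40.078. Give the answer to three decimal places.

3.272 Ca apfu

33.35 wt% CaO ÷ 56.077 g/mol = 0.59472 mol, giving 0.59472 Ca and 0.59472 O.
28.53 wt% FeO ÷ 71.844 g/mol = 0.39711 mol, giving 0.39711 Fe and 0.39711 O.
35.72 wt% SiO2 ÷ 60.083 g/mol = 0.59451 mol, giving 0.59451 Si and 1.18902 O.
Oxygen sums to 2.18085; scaling by 12/2.18085 = 5.50244 puts the formula on 12 O.
Ca: 0.59472 × 5.50244 = 3.272 atoms per formula unit.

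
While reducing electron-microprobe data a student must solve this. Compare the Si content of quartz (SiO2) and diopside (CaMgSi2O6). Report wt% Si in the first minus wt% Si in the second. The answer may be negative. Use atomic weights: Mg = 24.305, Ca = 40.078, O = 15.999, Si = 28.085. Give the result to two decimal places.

20.80 percentage points

Si in SiO2: molar mass 60.083 g/mol; 1×28.085 = 28.085 g → 46.74 wt%.
Si in CaMgSi2O6: molar mass 216.547 g/mol; 2×28.085 = 56.170 g → 25.94 wt%.
Difference = 46.74 − 25.94 = 20.80 percentage points.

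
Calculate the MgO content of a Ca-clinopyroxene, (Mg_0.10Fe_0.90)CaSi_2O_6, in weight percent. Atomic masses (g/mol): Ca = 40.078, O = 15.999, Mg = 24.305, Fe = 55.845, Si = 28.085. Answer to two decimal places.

Molar mass of (Mg_0.10Fe_0.90)CaSi_2O_6 = 0.10·24.305 + 0.90·55.845 + 1·40.078 + 2·28.085 + 6·15.999 = 244.933 g/mol.
Each formula unit contains 0.10 Mg, equivalent to 0.10/1 = 0.1000 mol MgO.
M(MgO) = 1×24.305 + 1×15.999 = 40.304 g/mol.
Mass of MgO per formula unit = 0.1000 × 40.304 = 4.030 g.
MgO wt% = 4.030 / 244.933 × 100 = 1.65%.

1.65 wt%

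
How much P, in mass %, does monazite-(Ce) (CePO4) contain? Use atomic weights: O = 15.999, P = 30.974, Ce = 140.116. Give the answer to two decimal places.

Molar mass of CePO4: 1×140.116 + 1×30.974 + 4×15.999 = 235.086 g/mol.
Mass of P per formula unit: 1 × 30.974 = 30.974 g.
Weight fraction P = 30.974 / 235.086 = 0.1318.

13.18 mass %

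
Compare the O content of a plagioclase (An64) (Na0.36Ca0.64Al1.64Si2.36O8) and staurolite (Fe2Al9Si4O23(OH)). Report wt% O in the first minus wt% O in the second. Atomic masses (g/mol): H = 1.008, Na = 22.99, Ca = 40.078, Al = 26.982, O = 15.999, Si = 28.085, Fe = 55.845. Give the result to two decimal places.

First mineral: 127.992 g O in 272.449 g formula = 46.98 wt% O.
Second mineral: 383.976 g O in 851.852 g formula = 45.08 wt% O.
46.98% − 45.08% gives a difference of 1.90 percentage points.

1.90 percentage points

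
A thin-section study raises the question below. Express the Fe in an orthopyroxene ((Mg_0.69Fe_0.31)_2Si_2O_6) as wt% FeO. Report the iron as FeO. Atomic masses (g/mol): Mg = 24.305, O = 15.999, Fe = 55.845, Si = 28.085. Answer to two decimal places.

M((Mg_0.69Fe_0.31)_2Si_2O_6) = 220.329 g/mol; M(FeO) = 71.844 g/mol.
Moles FeO per formula unit = 0.62 Fe ÷ 1 = 0.6200.
FeO fraction = (0.6200 × 71.844) / 220.329 = 44.543/220.329 = 0.2022.

20.22 wt%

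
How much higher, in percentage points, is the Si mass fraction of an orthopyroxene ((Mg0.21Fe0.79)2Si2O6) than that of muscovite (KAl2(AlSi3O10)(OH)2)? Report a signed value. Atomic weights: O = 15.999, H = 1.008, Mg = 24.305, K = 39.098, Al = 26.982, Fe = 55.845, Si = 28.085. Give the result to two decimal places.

M((Mg0.21Fe0.79)2Si2O6) = 250.607 g/mol, so wt% Si = 56.170/250.607 × 100 = 22.41%.
M(KAl2(AlSi3O10)(OH)2) = 398.303 g/mol, so wt% Si = 84.255/398.303 × 100 = 21.15%.
22.41 − 21.15 = 1.26 pp.

1.26 percentage points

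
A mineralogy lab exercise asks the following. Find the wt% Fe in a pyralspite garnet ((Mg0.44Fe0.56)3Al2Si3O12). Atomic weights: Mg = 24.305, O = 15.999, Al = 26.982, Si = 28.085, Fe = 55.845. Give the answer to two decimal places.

M((Mg0.44Fe0.56)3Al2Si3O12) = 456.109 g/mol.
Fe contributes 1.68 × 55.845 = 93.820 g per mole.
93.820/456.109 = 0.2057 → 20.57%.

20.57 weight percent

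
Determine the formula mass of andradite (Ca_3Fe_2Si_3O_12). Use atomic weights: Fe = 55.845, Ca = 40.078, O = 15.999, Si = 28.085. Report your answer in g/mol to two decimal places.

508.17 g/mol

Ca: 3 × 40.078 = 120.2340
Fe: 2 × 55.845 = 111.6900
Si: 3 × 28.085 = 84.2550
O: 12 × 15.999 = 191.9880
Summing the contributions gives the formula mass.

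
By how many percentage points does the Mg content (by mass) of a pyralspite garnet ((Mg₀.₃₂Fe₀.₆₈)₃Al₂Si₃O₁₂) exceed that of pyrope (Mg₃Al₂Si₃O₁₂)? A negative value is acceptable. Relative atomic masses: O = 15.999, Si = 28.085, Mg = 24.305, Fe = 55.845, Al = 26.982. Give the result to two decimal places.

-13.10 percentage points

M((Mg₀.₃₂Fe₀.₆₈)₃Al₂Si₃O₁₂) = 467.464 g/mol, so wt% Mg = 23.333/467.464 × 100 = 4.99%.
M(Mg₃Al₂Si₃O₁₂) = 403.122 g/mol, so wt% Mg = 72.915/403.122 × 100 = 18.09%.
4.99 − 18.09 = -13.10 pp.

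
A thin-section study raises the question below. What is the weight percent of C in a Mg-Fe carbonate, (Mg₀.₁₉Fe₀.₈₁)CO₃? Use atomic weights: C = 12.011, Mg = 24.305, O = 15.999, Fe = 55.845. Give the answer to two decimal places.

Formula mass = 0.19×24.305 + 0.81×55.845 + 1×12.011 + 3×15.999 = 109.860 g/mol, of which 12.011 g is C.
So C makes up 12.011/109.860 = 0.1093 of the mass, i.e. 10.93%.

10.93 weight percent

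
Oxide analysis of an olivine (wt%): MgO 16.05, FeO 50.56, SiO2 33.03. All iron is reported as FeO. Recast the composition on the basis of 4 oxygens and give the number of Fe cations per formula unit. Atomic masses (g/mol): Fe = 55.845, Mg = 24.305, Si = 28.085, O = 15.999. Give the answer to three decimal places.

MgO: 16.05/40.304 = 0.39822 mol → 0.39822 mol Mg, 0.39822 mol O.
FeO: 50.56/71.844 = 0.70375 mol → 0.70375 mol Fe, 0.70375 mol O.
SiO2: 33.03/60.083 = 0.54974 mol → 0.54974 mol Si, 1.09948 mol O.
Total oxygen = 2.20145 mol. Normalization factor = 4/2.20145 = 1.81698.
Fe per 4 O = 0.70375 × 1.81698 = 1.279.

1.279 Fe apfu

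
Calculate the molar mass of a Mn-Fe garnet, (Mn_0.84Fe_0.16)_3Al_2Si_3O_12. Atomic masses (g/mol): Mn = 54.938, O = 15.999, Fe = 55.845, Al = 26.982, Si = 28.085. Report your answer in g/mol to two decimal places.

M = 2.52*54.938 + 0.48*55.845 + 2*26.982 + 3*28.085 + 12*15.999

495.46 g/mol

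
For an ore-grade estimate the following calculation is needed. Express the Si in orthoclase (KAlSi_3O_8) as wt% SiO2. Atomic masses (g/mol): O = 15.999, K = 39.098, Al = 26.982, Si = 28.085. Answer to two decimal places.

64.76 wt%

M(KAlSi_3O_8) = 278.327 g/mol; M(SiO2) = 60.083 g/mol.
Moles SiO2 per formula unit = 3 Si ÷ 1 = 3.0000.
SiO2 fraction = (3.0000 × 60.083) / 278.327 = 180.249/278.327 = 0.6476.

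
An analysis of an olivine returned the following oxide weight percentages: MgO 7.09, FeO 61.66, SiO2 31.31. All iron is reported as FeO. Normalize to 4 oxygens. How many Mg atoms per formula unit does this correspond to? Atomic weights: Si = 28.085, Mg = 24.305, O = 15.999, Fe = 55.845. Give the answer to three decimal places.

0.339 Mg apfu

MgO: 7.09/40.304 = 0.17591 mol → 0.17591 mol Mg, 0.17591 mol O.
FeO: 61.66/71.844 = 0.85825 mol → 0.85825 mol Fe, 0.85825 mol O.
SiO2: 31.31/60.083 = 0.52111 mol → 0.52111 mol Si, 1.04222 mol O.
Total oxygen = 2.07638 mol. Normalization factor = 4/2.07638 = 1.92643.
Mg per 4 O = 0.17591 × 1.92643 = 0.339.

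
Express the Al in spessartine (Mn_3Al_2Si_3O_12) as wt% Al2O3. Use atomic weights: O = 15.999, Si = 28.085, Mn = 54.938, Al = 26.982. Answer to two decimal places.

M(Mn_3Al_2Si_3O_12) = 495.021 g/mol; M(Al2O3) = 101.961 g/mol.
Moles Al2O3 per formula unit = 2 Al ÷ 2 = 1.0000.
Al2O3 fraction = (1.0000 × 101.961) / 495.021 = 101.961/495.021 = 0.2060.

20.60 wt%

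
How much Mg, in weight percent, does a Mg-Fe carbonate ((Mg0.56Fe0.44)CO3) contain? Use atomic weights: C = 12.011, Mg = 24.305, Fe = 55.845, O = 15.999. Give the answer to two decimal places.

Formula mass = 0.56*24.305 + 0.44*55.845 + 1*12.011 + 3*15.999 = 98.191 g/mol, of which 13.611 g is Mg.
So Mg makes up 13.611/98.191 = 0.1386 of the mass, i.e. 13.86%.

13.86 weight percent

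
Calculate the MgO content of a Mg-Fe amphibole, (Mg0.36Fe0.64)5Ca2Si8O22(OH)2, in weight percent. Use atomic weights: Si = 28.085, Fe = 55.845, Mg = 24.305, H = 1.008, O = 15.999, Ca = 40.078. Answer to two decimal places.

7.94 wt%

Molar mass of (Mg0.36Fe0.64)5Ca2Si8O22(OH)2 = 1.80×24.305 + 3.20×55.845 + 2×40.078 + 8×28.085 + 24×15.999 + 2×1.008 = 913.281 g/mol.
Each formula unit contains 1.80 Mg, equivalent to 1.80/1 = 1.8000 mol MgO.
M(MgO) = 1×24.305 + 1×15.999 = 40.304 g/mol.
Mass of MgO per formula unit = 1.8000 × 40.304 = 72.547 g.
MgO wt% = 72.547 / 913.281 × 100 = 7.94%.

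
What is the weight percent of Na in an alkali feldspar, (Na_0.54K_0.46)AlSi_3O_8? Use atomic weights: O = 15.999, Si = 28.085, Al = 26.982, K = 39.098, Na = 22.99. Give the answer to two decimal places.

M((Na_0.54K_0.46)AlSi_3O_8) = 269.629 g/mol.
Na contributes 0.54 × 22.99 = 12.415 g per mole.
12.415/269.629 = 0.0460 → 4.60%.

4.60 weight percent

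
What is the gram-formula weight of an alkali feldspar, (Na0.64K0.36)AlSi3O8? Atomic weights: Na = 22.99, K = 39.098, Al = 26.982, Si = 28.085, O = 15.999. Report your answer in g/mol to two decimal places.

268.02 g/mol

The formula mass is the sum 0.64*22.99 + 0.36*39.098 + 1*26.982 + 3*28.085 + 8*15.999.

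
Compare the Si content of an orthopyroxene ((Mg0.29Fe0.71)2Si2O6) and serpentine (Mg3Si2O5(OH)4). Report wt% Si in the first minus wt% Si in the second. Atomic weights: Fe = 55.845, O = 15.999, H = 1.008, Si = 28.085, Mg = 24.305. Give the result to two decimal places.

Si in (Mg0.29Fe0.71)2Si2O6: molar mass 245.561 g/mol; 2×28.085 = 56.170 g → 22.87 wt%.
Si in Mg3Si2O5(OH)4: molar mass 277.108 g/mol; 2×28.085 = 56.170 g → 20.27 wt%.
Difference = 22.87 − 20.27 = 2.60 percentage points.

2.60 percentage points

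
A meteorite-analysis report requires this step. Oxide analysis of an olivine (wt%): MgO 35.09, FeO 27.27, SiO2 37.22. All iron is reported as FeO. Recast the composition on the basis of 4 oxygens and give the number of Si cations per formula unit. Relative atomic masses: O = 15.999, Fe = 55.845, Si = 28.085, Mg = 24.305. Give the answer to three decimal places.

MgO: 35.09/40.304 = 0.87063 mol → 0.87063 mol Mg, 0.87063 mol O.
FeO: 27.27/71.844 = 0.37957 mol → 0.37957 mol Fe, 0.37957 mol O.
SiO2: 37.22/60.083 = 0.61948 mol → 0.61948 mol Si, 1.23896 mol O.
Total oxygen = 2.48916 mol. Normalization factor = 4/2.48916 = 1.60697.
Si per 4 O = 0.61948 × 1.60697 = 0.995.

0.995 Si apfu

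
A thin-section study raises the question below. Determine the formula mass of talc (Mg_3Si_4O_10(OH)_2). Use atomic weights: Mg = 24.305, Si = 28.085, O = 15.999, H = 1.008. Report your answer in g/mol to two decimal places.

379.26 g/mol

Mg: 3 × 24.305 = 72.9150
Si: 4 × 28.085 = 112.3400
O: 12 × 15.999 = 191.9880
H: 2 × 1.008 = 2.0160
Summing the contributions gives the formula mass.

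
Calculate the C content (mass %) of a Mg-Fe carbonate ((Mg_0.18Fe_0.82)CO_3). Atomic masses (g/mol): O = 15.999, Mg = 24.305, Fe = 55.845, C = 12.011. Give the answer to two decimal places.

10.90 mass %

Formula mass = 0.18×24.305 + 0.82×55.845 + 1×12.011 + 3×15.999 = 110.176 g/mol, of which 12.011 g is C.
So C makes up 12.011/110.176 = 0.1090 of the mass, i.e. 10.90%.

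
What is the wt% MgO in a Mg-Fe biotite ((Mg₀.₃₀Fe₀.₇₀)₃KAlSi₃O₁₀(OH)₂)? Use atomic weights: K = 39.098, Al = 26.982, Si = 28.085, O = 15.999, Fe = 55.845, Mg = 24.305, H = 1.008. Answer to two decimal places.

7.50 wt%

Formula mass = 483.488 g/mol.
0.90 Mg → 0.9000 mol MgO per formula unit; M(MgO) = 40.304, so MgO mass = 36.274 g.
36.274/483.488 × 100 = 7.50 wt%.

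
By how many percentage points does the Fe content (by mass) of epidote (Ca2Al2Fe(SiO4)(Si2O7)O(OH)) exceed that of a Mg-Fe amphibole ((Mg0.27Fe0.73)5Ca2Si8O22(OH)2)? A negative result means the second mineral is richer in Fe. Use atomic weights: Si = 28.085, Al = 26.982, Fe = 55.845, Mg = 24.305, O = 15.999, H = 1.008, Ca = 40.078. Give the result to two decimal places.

-10.42 percentage points

First mineral: 55.845 g Fe in 483.215 g formula = 11.56 wt% Fe.
Second mineral: 203.834 g Fe in 927.474 g formula = 21.98 wt% Fe.
11.56% − 21.98% gives a difference of -10.42 percentage points.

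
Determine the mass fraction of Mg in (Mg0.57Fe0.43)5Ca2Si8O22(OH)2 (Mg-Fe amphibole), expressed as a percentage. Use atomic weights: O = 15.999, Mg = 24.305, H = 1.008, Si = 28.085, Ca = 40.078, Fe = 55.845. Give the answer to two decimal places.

7.87 mass %

Molar mass of (Mg0.57Fe0.43)5Ca2Si8O22(OH)2: 2.85×24.305 + 2.15×55.845 + 2×40.078 + 8×28.085 + 24×15.999 + 2×1.008 = 880.164 g/mol.
Mass of Mg per formula unit: 2.85 × 24.305 = 69.269 g.
Weight fraction Mg = 69.269 / 880.164 = 0.0787.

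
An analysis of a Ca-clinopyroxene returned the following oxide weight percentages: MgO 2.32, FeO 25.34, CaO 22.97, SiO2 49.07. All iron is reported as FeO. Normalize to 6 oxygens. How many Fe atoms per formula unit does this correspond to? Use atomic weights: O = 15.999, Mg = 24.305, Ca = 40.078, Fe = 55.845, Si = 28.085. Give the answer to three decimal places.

0.863 Fe apfu

MgO (M=40.304): mol = 0.05756; Mg = 0.05756, O = 0.05756.
FeO (M=71.844): mol = 0.35271; Fe = 0.35271, O = 0.35271.
CaO (M=56.077): mol = 0.40962; Ca = 0.40962, O = 0.40962.
SiO2 (M=60.083): mol = 0.81670; Si = 0.81670, O = 1.63340.
ΣO = 2.45329; factor = 6/ΣO = 2.44570.
Fe apfu = 0.35271 × 2.44570 = 0.863.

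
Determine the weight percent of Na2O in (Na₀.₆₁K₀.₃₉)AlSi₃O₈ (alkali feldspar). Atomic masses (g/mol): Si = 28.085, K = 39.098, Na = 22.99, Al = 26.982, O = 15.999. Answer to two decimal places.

7.04 wt%

Formula mass = 268.501 g/mol.
0.61 Na → 0.3050 mol Na2O per formula unit; M(Na2O) = 61.979, so Na2O mass = 18.904 g.
18.904/268.501 × 100 = 7.04 wt%.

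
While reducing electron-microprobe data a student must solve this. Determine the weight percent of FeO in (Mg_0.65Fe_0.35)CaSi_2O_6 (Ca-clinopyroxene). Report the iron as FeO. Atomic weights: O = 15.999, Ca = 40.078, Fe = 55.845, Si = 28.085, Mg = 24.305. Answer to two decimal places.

Formula mass = 227.586 g/mol.
0.35 Fe → 0.3500 mol FeO per formula unit; M(FeO) = 71.844, so FeO mass = 25.145 g.
25.145/227.586 × 100 = 11.05 wt%.

11.05 wt%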